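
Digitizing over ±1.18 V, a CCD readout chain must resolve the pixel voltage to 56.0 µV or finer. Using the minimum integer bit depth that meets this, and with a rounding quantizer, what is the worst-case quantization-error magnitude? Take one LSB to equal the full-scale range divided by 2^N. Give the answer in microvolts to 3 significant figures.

The full-scale span is 1.18 − (-1.18) = 2.36 V.
Levels needed ≥ 2.36/56.0 µV = 42140. 2^16 = 65536 suffices, so N_min = 16.
LSB = 2.36 V ÷ 2^16 = 2.36/65536 V = 36.011 µV.
Half an LSB is 18.0 µV.

18.0 µV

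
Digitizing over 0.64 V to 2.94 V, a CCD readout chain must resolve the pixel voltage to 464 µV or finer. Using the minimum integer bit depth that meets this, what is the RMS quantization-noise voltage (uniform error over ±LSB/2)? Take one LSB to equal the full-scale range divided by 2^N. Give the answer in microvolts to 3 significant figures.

Range = 2.94 − (0.64) = 2.3 V.
Required number of levels: 2.3/464 µV = 4956.9; smallest N with 2^N ≥ that is 13.
LSB = 2.3 V / 2^13 = 280.76 µV.
σ_q = LSB/√12 = 280.76 µV/3.4641 = 81.0 µV.

81.0 µV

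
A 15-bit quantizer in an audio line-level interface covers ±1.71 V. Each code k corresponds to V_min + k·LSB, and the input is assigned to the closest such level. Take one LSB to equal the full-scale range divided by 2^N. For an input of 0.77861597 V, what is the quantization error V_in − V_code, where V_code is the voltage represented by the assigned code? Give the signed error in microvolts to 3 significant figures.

+14.9 µV

The full-scale span is 1.71 − (-1.71) = 3.42 V. LSB = 3.42 V / 2^15 ≈ 104.4 µV.
Position in LSBs: (0.77861597 − (-1.71)) × 32768/3.42 = 23844.1427; rounding gives k = 23844.
V_code = -1.71 + (23844/32768) × 3.42 = 0.77860107422 V.
V_in − V_code = 0.77861597 − (0.77860107422) = +14.9 µV.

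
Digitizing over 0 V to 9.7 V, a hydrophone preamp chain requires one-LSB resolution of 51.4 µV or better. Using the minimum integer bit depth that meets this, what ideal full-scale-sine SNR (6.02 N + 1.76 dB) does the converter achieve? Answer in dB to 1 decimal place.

Span = 9.7 V.
9.7 V / 51.4 µV = 188700. Since 2^17 = 131072 and 2^18 = 262144, N = 18.
Ideal SNR at N = 18: 6.02·18 + 1.76 = 110.1 dB.

110.1 dB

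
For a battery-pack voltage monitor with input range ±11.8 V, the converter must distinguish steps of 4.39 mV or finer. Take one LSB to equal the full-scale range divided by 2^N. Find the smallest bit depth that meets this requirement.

Full-scale range = 11.8 V − (-11.8 V) = 23.6 V.
Required number of levels: 23.6/4.39 mV = 5375.9; smallest N with 2^N ≥ that is 13.

13 bits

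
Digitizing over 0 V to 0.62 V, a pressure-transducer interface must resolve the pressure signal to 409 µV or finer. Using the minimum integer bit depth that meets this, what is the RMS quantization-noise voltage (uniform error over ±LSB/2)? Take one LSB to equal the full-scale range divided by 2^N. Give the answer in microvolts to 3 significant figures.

87.4 µV

Full-scale range = 0.62 V.
0.62 V / 409 µV = 1516. Since 2^10 = 1024 and 2^11 = 2048, N = 11.
Step size = 0.62/2048 V = 302.73 µV.
RMS noise = LSB/√12 = 87.4 µV.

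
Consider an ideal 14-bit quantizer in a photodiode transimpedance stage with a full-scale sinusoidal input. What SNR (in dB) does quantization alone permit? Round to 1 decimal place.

86.0 dB

6.02(14) + 1.76 = 84.28 + 1.76 = 86.04 dB.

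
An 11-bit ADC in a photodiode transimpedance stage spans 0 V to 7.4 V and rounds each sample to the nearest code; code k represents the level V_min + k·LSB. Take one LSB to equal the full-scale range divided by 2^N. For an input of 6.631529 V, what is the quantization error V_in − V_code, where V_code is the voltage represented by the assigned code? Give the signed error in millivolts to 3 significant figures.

Range is 7.4 V. LSB = 7.4 V / 2^11 ≈ 3.613 mV.
(6.631529 − (0)) / LSB = 6.631529 × 2048/7.4 = 1835.3205. Nearest integer: k = 1835.
Reconstructed level: 0 + 1835 × 7.4/2048 V = 6.630371094 V.
e = 6.631529 − (6.630371094) = +1.16 mV.

+1.16 mV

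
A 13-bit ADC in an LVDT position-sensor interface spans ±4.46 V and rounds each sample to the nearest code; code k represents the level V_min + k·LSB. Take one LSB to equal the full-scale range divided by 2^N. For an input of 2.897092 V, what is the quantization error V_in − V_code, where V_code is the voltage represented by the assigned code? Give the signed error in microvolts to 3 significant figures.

−384 µV

Full-scale range = 4.46 V − (-4.46 V) = 8.92 V. LSB = 8.92 V / 2^13 ≈ 1.089 mV.
Position in LSBs: (2.897092 − (-4.46)) × 8192/8.92 = 6756.6477; rounding gives k = 6757.
Reconstructed level: -4.46 + 6757 × 8.92/8192 V = 2.897475586 V.
Error = V_in − V_code = 2.897092 − (2.897475586) = −384 µV.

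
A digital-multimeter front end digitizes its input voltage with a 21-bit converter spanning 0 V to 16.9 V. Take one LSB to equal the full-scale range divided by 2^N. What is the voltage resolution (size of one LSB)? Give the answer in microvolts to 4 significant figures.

8.059 µV

Span = 16.9 V.
Number of codes = 2^21 = 2097152.
LSB = 16.9 V ÷ 2^21 = 16.9/2097152 V = 8.059 µV.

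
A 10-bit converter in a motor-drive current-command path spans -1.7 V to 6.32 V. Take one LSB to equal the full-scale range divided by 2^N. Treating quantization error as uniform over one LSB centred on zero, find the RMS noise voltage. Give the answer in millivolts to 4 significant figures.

The full-scale span is 6.32 − (-1.7) = 8.02 V.
LSB = 8.02 V / 2^10 = 7.83203 mV.
RMS of a uniform error over width LSB is LSB/√12 = 2.261 mV.

2.261 mV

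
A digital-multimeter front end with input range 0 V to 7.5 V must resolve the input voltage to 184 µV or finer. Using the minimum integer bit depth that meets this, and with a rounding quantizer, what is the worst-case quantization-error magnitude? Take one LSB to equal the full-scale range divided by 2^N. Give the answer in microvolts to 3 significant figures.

57.2 µV

V_FS = 7.5 V.
Need 2^N ≥ 7.5 V / 184 µV = 40760 → N_min = 16.
One LSB is 7.5 V / 65536 = 114.44 µV.
Half an LSB is 57.2 µV.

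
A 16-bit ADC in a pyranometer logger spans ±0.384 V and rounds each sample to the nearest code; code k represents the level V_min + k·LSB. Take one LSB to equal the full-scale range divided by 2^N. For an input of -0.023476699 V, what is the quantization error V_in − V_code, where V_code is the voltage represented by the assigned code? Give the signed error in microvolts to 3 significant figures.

Range = 0.384 − (-0.384) = 0.768 V. LSB = 0.768 V / 2^16 ≈ 11.72 µV.
Position in LSBs: (-0.023476699 − (-0.384)) × 65536/0.768 = 30764.6550; rounding gives k = 30765.
Reconstructed level: -0.384 + 30765 × 0.768/65536 V = -0.023472656250 V.
Error = V_in − V_code = -0.023476699 − (-0.023472656250) = −4.04 µV.

−4.04 µV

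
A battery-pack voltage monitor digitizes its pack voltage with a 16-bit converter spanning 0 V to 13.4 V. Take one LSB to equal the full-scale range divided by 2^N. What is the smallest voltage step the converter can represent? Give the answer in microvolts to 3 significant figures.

Range is 13.4 V.
There are 2^16 = 65536 steps.
Step size = 13.4/65536 V = 204 µV.

204 µV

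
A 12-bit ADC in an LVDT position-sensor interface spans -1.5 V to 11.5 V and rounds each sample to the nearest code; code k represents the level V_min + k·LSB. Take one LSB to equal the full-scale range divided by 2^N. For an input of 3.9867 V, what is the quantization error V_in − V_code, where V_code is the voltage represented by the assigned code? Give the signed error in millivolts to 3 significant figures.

Range = 11.5 − (-1.5) = 13 V. LSB = 13 V / 2^12 ≈ 3.174 mV.
Position in LSBs: (3.9867 − (-1.5)) × 4096/13 = 1728.7326; rounding gives k = 1729.
Reconstructed level: -1.5 + 1729 × 13/4096 V = 3.987548828 V.
V_in − V_code = 3.9867 − (3.987548828) = −0.849 mV.

−0.849 mV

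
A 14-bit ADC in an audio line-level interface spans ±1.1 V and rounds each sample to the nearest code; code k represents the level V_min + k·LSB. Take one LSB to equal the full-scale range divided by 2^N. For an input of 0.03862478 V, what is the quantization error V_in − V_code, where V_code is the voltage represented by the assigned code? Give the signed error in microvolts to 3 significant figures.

The full-scale span is 1.1 − (-1.1) = 2.2 V. LSB = 2.2 V / 2^14 ≈ 134.3 µV.
(V_in − V_min)/LSB = (0.03862478 − (-1.1)) × 16384/2.2 = 8479.6493 → nearest code k = 8480.
Reconstructed level: -1.1 + 8480 × 2.2/16384 V = 0.038671875000 V.
e = 0.03862478 − (0.038671875000) = −47.1 µV.

−47.1 µV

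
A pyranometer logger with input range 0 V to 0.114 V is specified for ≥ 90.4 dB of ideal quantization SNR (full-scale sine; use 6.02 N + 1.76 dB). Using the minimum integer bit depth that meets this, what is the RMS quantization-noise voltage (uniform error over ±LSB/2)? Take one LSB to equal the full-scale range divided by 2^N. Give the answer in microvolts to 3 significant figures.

1.00 µV

Range is 0.114 V.
6.02 N + 1.76 ≥ 90.4 gives N ≥ 14.724, so the minimum integer is 15.
One LSB is 0.114 V / 32768 = 3.4790 µV.
RMS noise = LSB/√12 = 1.00 µV.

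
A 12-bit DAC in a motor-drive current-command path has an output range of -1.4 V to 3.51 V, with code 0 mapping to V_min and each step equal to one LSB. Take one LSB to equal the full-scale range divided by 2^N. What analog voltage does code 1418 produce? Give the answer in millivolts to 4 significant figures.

Range = 3.51 − (-1.4) = 4.91 V. LSB = 4.91 V / 2^12.
Output = V_min + (1418/4096) × range = -1.4 + 0.346191 × 4.91 V
      = -1.4 + 1.69980 = 0.299800 V.

299.8 mV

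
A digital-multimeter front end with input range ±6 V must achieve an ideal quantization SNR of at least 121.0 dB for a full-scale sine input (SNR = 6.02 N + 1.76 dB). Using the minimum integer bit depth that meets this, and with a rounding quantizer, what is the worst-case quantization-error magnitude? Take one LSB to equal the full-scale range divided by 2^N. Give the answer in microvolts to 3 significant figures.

5.72 µV

Full-scale range = 6 V − (-6 V) = 12 V.
6.02 N + 1.76 ≥ 121.0 gives N ≥ 19.807, so the minimum integer is 20.
One LSB is 12 V / 1048576 = 11.444 µV.
|e|_max = LSB/2 = 5.72 µV.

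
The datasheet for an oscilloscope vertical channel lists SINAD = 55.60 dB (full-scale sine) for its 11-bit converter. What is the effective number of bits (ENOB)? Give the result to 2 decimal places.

ENOB = (55.60 − 1.76)/6.02 = 8.9435 bits.

8.94 bits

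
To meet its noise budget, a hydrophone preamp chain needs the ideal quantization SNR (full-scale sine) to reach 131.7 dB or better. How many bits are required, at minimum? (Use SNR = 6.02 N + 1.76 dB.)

22 bits

Solving 6.02 N ≥ 131.7 − 1.76: N ≥ 21.585. Round up → N = 22.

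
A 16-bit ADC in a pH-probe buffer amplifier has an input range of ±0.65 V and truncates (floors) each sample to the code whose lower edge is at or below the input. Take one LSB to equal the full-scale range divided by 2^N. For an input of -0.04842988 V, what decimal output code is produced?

Full-scale range = 0.65 V − (-0.65 V) = 1.3 V. LSB = 1.3 V / 2^16 ≈ 19.84 µV.
code = ⌊(V_in − V_min)/LSB⌋ = ⌊(V_in − V_min) × 2^16 / range⌋
     = ⌊(-0.04842988 − (-0.65)) × 65536 / 1.3⌋ = ⌊0.60157012 × 65536/1.3⌋
     = ⌊30326.538⌋ = 30326.

30326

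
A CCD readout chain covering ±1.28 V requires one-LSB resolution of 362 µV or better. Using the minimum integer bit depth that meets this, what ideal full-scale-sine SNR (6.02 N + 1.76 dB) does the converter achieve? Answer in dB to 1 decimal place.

80.0 dB

The full-scale span is 1.28 − (-1.28) = 2.56 V.
Levels needed ≥ 2.56/362 µV = 7072. 2^13 = 8192 suffices, so N_min = 13.
SNR = 6.02 × 13 + 1.76 = 80.02 dB.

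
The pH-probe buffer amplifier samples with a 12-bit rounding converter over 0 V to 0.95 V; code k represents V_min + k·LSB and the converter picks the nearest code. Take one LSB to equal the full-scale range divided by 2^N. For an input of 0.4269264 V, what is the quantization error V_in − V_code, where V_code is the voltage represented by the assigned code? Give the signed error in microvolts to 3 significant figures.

Range is 0.95 V. LSB = 0.95 V / 2^12 ≈ 231.9 µV.
Position in LSBs: (0.4269264 − (0)) × 4096/0.95 = 1840.7269; rounding gives k = 1841.
V_code = V_min + k × range/2^12 = 0 + 1841 × 0.95/4096 = 0.4269897461 V.
V_in − V_code = 0.4269264 − (0.4269897461) = −63.3 µV.

−63.3 µV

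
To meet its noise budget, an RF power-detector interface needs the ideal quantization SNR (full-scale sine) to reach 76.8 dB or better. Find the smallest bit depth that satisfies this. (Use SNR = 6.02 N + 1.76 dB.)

13 bits

Solving 6.02 N ≥ 76.8 − 1.76: N ≥ 12.465. Round up → N = 13.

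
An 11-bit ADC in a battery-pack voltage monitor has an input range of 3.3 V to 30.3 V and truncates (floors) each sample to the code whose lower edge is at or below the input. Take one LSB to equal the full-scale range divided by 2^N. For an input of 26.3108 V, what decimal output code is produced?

1745

Range = 30.3 − (3.3) = 27 V. LSB = 27 V / 2^11 ≈ 13.18 mV.
(V_in − V_min) × 2^11/range = (26.3108 − (3.3)) × 2048/27 = 1745.412.
Floor → code = 1745.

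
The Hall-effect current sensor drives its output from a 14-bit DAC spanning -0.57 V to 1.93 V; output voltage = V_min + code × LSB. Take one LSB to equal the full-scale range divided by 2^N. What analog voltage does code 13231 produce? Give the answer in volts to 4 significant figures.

1.449 V

Range = 1.93 − (-0.57) = 2.5 V. LSB = 2.5 V / 2^14.
Output = V_min + (13231/16384) × range = -0.57 + 0.807556 × 2.5 V
      = -0.57 + 2.01889 = 1.44889 V.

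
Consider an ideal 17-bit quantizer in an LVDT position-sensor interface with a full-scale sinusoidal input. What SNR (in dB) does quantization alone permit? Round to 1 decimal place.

104.1 dB

For an ideal N-bit converter with full-scale sine input, SNR = 6.02 N + 1.76 dB. SNR = 6.02 × 17 + 1.76 = 102.34 + 1.76 = 104.10 dB.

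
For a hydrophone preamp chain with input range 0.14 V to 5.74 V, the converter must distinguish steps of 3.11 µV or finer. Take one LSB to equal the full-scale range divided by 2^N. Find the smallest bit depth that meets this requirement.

Full-scale range = 5.74 V − (0.14 V) = 5.6 V.
Levels needed ≥ 5.6/3.11 µV = 1.801e6. 2^21 = 2097152 suffices, so N_min = 21.

21 bits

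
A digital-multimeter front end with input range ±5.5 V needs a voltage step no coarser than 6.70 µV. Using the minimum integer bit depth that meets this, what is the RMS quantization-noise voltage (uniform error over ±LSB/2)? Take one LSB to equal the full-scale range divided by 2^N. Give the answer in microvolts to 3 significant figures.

1.51 µV

Span: 5.5 V − (-5.5 V) = 11 V.
Required number of levels: 11/6.70 µV = 1.6418e6; smallest N with 2^N ≥ that is 21.
Step size = 11/2097152 V = 5.2452 µV.
V_rms = LSB/√12 = 1.51 µV.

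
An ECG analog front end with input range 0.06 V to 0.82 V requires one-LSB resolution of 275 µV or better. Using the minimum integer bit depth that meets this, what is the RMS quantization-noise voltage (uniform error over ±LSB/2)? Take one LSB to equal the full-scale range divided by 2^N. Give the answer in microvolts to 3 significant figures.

53.6 µV

Full-scale range = 0.82 V − (0.06 V) = 0.76 V.
Levels needed ≥ 0.76/275 µV = 2764. 2^12 = 4096 suffices, so N_min = 12.
LSB = 0.76 V / 2^12 = 185.55 µV.
RMS noise = LSB/√12 = 53.6 µV.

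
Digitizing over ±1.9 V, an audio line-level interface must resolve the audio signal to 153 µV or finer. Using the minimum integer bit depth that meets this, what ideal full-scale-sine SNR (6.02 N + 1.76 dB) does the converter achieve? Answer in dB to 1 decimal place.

Range = 1.9 − (-1.9) = 3.8 V.
Levels needed ≥ 3.8/153 µV = 24840. 2^15 = 32768 suffices, so N_min = 15.
Ideal SNR at N = 15: 6.02·15 + 1.76 = 92.1 dB.

92.1 dB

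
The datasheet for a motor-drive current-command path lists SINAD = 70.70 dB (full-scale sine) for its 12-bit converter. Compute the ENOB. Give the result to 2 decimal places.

11.45 bits

ENOB = (70.70 − 1.76)/6.02 = 11.4518 bits.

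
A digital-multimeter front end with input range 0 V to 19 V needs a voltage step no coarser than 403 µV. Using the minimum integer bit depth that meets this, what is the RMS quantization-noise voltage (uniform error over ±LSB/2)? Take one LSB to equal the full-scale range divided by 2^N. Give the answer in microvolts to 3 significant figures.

V_FS = 19 V.
Required number of levels: 19/403 µV = 47146; smallest N with 2^N ≥ that is 16.
LSB = 19 V ÷ 2^16 = 19/65536 V = 289.92 µV.
RMS noise = LSB/√12 = 83.7 µV.

83.7 µV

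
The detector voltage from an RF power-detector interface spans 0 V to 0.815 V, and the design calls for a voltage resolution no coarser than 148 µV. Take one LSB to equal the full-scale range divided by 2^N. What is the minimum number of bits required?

Span = 0.815 V.
Required number of levels: 0.815/148 µV = 5506.8; smallest N with 2^N ≥ that is 13.

13 bits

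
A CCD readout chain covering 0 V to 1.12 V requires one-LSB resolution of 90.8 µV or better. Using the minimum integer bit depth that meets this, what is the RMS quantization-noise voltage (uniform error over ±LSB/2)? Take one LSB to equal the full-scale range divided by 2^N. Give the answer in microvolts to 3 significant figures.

19.7 µV

Range is 1.12 V.
Required number of levels: 1.12/90.8 µV = 12335; smallest N with 2^N ≥ that is 14.
LSB = 1.12 V ÷ 2^14 = 1.12/16384 V = 68.359 µV.
V_rms = LSB/√12 = 19.7 µV.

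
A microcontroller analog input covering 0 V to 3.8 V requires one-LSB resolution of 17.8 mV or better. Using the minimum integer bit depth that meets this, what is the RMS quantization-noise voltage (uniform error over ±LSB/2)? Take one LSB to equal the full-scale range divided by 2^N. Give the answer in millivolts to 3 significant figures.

V_FS = 3.8 V.
Levels needed ≥ 3.8/17.8 mV = 213.5. 2^8 = 256 suffices, so N_min = 8.
LSB = 3.8 V / 2^8 = 14.844 mV.
σ_q = LSB/√12 = 14.844 mV/3.4641 = 4.29 mV.

4.29 mV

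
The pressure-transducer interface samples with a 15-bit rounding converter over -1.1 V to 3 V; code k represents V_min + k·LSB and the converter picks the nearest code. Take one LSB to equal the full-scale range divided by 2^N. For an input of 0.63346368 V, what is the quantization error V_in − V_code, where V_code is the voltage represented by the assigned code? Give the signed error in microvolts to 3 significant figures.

Full-scale range = 3 V − (-1.1 V) = 4.1 V. LSB = 4.1 V / 2^15 ≈ 125.1 µV.
Position in LSBs: (0.63346368 − (-1.1)) × 32768/4.1 = 13854.1800; rounding gives k = 13854.
V_code = -1.1 + (13854/32768) × 4.1 = 0.63344116211 V.
Error = V_in − V_code = 0.63346368 − (0.63344116211) = +22.5 µV.

+22.5 µV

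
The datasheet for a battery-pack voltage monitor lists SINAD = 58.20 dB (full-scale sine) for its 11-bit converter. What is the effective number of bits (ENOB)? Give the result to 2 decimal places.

9.38 bits

ENOB = (58.20 − 1.76)/6.02 = 9.3754 bits.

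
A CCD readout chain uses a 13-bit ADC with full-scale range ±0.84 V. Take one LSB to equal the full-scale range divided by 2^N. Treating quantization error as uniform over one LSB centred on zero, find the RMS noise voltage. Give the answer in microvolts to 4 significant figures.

59.20 µV

Full-scale range = 0.84 V − (-0.84 V) = 1.68 V.
LSB = 1.68 V / 2^13 = 205.078 µV.
V_rms = LSB/√12 = 205.078 µV / √12 = 59.20 µV.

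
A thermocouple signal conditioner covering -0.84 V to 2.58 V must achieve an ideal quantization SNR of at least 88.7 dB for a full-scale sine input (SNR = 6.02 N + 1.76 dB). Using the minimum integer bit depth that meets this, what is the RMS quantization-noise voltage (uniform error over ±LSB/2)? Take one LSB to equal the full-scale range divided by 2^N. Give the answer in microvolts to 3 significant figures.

30.1 µV

Span: 2.58 V − (-0.84 V) = 3.42 V.
Solving 6.02 N ≥ 88.7 − 1.76: N ≥ 14.442. Round up → N = 15.
Step size = 3.42/32768 V = 104.37 µV.
RMS noise = LSB/√12 = 30.1 µV.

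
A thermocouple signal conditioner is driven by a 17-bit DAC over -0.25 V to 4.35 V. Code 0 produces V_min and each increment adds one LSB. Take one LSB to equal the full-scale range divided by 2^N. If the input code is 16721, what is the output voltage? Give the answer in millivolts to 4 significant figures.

336.8 mV

Range = 4.35 − (-0.25) = 4.6 V. LSB = 4.6 V / 2^17.
Output = V_min + (16721/131072) × range = -0.25 + 0.127571 × 4.6 V
      = -0.25 + 0.586827 = 0.336827 V.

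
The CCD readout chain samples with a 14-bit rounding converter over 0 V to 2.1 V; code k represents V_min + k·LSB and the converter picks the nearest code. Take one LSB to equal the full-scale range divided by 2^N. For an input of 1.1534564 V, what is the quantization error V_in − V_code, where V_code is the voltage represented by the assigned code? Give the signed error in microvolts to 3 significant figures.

+20.1 µV

Range is 2.1 V. LSB = 2.1 V / 2^14 ≈ 128.2 µV.
Position in LSBs: (1.1534564 − (0)) × 16384/2.1 = 8999.1570; rounding gives k = 8999.
V_code = 0 + (8999/16384) × 2.1 = 1.1534362793 V.
V_in − V_code = 1.1534564 − (1.1534362793) = +20.1 µV.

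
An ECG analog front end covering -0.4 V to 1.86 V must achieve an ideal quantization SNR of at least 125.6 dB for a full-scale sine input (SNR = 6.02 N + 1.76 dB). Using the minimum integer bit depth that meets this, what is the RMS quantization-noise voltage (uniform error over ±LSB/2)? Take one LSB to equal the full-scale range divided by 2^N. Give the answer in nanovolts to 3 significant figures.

311 nV

Full-scale range = 1.86 V − (-0.4 V) = 2.26 V.
Required N = ⌈(125.6 − 1.76)/6.02⌉ = ⌈20.571⌉ = 21.
One LSB is 2.26 V / 2097152 = 1.0777 µV.
σ_q = LSB/√12 = 1.0777 µV/3.4641 = 311 nV.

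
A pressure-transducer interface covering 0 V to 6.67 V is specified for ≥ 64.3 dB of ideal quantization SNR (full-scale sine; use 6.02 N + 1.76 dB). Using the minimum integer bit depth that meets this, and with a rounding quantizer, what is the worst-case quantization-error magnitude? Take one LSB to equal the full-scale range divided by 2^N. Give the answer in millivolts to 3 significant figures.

1.63 mV

Span = 6.67 V.
N ≥ (64.3 − 1.76)/6.02 = 10.389 → N_min = 11.
LSB = 6.67 V / 2^11 = 3.2568 mV.
Half an LSB is 1.63 mV.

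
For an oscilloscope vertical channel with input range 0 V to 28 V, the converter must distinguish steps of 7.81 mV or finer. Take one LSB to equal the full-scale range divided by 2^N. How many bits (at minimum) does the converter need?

V_FS = 28 V.
Need 2^N ≥ 28 V / 7.81 mV = 3585 → N_min = 12.

12 bits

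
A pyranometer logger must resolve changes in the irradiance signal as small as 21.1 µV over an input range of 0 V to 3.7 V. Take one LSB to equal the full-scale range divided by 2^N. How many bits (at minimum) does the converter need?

18 bits

V_FS = 3.7 V.
Required number of levels: 3.7/21.1 µV = 175360; smallest N with 2^N ≥ that is 18.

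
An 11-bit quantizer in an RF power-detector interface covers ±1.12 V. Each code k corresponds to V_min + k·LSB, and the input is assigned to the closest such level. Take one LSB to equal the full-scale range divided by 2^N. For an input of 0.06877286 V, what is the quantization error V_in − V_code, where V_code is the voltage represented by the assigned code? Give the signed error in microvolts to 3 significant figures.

−133 µV

The full-scale span is 1.12 − (-1.12) = 2.24 V. LSB = 2.24 V / 2^11 ≈ 1.094 mV.
(0.06877286 − (-1.12)) / LSB = 1.18877286 × 2048/2.24 = 1086.8780. Nearest integer: k = 1087.
V_code = -1.12 + (1087/2048) × 2.24 = 0.06890625000 V.
V_in − V_code = 0.06877286 − (0.06890625000) = −133 µV.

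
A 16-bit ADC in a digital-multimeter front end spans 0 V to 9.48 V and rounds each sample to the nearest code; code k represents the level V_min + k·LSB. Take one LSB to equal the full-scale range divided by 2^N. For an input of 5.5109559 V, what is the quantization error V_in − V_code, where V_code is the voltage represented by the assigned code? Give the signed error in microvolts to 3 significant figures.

V_FS = 9.48 V. LSB = 9.48 V / 2^16 ≈ 144.7 µV.
Position in LSBs: (5.5109559 − (0)) × 65536/9.48 = 38097.6799; rounding gives k = 38098.
V_code = V_min + k × range/2^16 = 0 + 38098 × 9.48/65536 = 5.5110021973 V.
e = 5.5109559 − (5.5110021973) = −46.3 µV.

−46.3 µV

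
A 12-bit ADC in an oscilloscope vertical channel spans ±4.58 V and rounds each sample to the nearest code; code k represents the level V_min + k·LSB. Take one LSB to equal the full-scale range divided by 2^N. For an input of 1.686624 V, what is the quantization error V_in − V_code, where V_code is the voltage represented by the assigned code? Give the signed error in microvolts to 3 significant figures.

+433 µV

Span: 4.58 V − (-4.58 V) = 9.16 V. LSB = 9.16 V / 2^12 ≈ 2.236 mV.
Position in LSBs: (1.686624 − (-4.58)) × 4096/9.16 = 2802.1934; rounding gives k = 2802.
V_code = V_min + k × range/2^12 = -4.58 + 2802 × 9.16/4096 = 1.686191406 V.
e = 1.686624 − (1.686191406) = +433 µV.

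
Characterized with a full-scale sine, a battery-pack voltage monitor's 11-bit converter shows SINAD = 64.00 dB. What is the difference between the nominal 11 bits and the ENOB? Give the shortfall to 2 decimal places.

0.66 bits

ENOB = (SINAD − 1.76)/6.02 = (64.00 − 1.76)/6.02 = 10.3389 bits.
11 − 10.3389 = 0.66 bits below nominal.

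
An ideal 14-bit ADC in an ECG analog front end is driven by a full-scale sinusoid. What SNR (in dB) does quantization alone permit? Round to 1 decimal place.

86.0 dB

For an ideal N-bit converter with full-scale sine input, SNR = 6.02 N + 1.76 dB. SNR = 6.02 × 14 + 1.76 = 84.28 + 1.76 = 86.04 dB.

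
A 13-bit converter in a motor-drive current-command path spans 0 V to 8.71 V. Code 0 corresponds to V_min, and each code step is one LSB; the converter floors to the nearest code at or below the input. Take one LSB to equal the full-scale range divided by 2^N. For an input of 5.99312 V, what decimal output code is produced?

5636

Span = 8.71 V. LSB = 8.71 V / 2^13 ≈ 1.063 mV.
code = ⌊(V_in − V_min)/LSB⌋ = ⌊(V_in − V_min) × 2^13 / range⌋
     = ⌊(5.99312 − (0)) × 8192 / 8.71⌋ = ⌊5.99312 × 8192/8.71⌋
     = ⌊5636.698⌋ = 5636.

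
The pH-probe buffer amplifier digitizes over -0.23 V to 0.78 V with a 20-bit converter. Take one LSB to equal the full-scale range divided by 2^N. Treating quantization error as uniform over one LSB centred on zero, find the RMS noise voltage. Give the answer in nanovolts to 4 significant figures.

The full-scale span is 0.78 − (-0.23) = 1.01 V.
Step size = 1.01/1048576 V = 0.963211 µV.
σ_q = LSB/√12 = 0.963211 µV/3.4641 = 278.1 nV.

278.1 nV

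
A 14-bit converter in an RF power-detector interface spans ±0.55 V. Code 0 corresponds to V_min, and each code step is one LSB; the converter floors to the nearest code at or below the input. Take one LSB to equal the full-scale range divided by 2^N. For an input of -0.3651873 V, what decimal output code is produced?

Range = 0.55 − (-0.55) = 1.1 V. LSB = 1.1 V / 2^14 ≈ 67.14 µV.
V_in − V_min = -0.3651873 − (-0.55) = 0.1848127 V.
Divide by LSB: 0.1848127 × 16384/1.1 = 2752.7012.
Truncating gives code 2752.

2752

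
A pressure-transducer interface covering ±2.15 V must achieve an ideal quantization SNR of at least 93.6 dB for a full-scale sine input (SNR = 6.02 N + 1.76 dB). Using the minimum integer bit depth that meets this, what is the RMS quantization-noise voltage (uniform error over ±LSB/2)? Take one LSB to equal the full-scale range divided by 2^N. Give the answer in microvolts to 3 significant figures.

Range = 2.15 − (-2.15) = 4.3 V.
Required N = ⌈(93.6 − 1.76)/6.02⌉ = ⌈15.256⌉ = 16.
One LSB is 4.3 V / 65536 = 65.613 µV.
V_rms = LSB/√12 = 18.9 µV.

18.9 µV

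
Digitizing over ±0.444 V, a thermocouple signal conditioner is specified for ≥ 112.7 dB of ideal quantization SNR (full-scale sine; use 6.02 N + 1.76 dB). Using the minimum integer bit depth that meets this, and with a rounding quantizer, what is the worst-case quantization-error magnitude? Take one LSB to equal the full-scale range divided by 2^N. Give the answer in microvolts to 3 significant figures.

0.847 µV

Range = 0.444 − (-0.444) = 0.888 V.
Solving 6.02 N ≥ 112.7 − 1.76: N ≥ 18.429. Round up → N = 19.
LSB = 0.888 V / 2^19 = 1.6937 µV.
|e|_max = LSB/2 = 0.847 µV.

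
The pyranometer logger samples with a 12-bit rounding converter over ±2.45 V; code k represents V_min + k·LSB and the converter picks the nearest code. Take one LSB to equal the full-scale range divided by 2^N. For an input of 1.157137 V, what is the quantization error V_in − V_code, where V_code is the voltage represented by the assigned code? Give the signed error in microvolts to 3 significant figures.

+325 µV

Range = 2.45 − (-2.45) = 4.9 V. LSB = 4.9 V / 2^12 ≈ 1.196 mV.
Position in LSBs: (1.157137 − (-2.45)) × 4096/4.9 = 3015.2721; rounding gives k = 3015.
V_code = -2.45 + (3015/4096) × 4.9 = 1.156811523 V.
V_in − V_code = 1.157137 − (1.156811523) = +325 µV.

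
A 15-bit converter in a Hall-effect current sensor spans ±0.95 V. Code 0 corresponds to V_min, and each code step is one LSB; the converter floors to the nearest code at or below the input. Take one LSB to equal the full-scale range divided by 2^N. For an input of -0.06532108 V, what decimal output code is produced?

Range = 0.95 − (-0.95) = 1.9 V. LSB = 1.9 V / 2^15 ≈ 57.98 µV.
code = ⌊(V_in − V_min)/LSB⌋ = ⌊(V_in − V_min) × 2^15 / range⌋
     = ⌊(-0.06532108 − (-0.95)) × 32768 / 1.9⌋ = ⌊0.88467892 × 32768/1.9⌋
     = ⌊15257.452⌋ = 15257.

15257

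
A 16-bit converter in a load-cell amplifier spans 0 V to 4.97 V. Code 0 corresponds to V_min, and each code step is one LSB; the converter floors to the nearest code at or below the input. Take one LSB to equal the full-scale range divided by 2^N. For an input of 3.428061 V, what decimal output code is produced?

Range is 4.97 V. LSB = 4.97 V / 2^16 ≈ 75.84 µV.
(V_in − V_min) × 2^16/range = (3.428061 − (0)) × 65536/4.97 = 45203.502.
Floor → code = 45203.

45203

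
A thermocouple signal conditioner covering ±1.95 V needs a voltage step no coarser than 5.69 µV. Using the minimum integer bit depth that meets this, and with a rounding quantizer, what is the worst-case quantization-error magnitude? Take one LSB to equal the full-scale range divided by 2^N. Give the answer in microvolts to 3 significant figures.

1.86 µV

Range = 1.95 − (-1.95) = 3.9 V.
Need 2^N ≥ 3.9 V / 5.69 µV = 685400 → N_min = 20.
One LSB is 3.9 V / 1048576 = 3.7193 µV.
Half an LSB is 1.86 µV.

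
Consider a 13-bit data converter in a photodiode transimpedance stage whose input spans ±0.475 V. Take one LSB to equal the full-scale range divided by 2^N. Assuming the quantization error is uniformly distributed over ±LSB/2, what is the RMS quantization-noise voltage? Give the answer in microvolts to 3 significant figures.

33.5 µV

The full-scale span is 0.475 − (-0.475) = 0.95 V.
LSB = 0.95 V ÷ 2^13 = 0.95/8192 V = 115.97 µV.
σ_q = LSB/√12 = 115.97 µV/3.4641 = 33.5 µV.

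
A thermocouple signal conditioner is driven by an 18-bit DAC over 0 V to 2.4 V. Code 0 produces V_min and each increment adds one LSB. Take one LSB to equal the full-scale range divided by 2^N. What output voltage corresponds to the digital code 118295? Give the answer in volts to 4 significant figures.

V_FS = 2.4 V. LSB = 2.4 V / 2^18.
V_out = 0 + 118295 × (2.4/262144) V
      = 0 V + 1.08302 V = 1.08302 V.

1.083 V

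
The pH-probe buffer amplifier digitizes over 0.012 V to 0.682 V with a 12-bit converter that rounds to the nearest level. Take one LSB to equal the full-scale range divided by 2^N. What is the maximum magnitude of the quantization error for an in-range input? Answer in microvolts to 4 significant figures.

81.79 µV

The full-scale span is 0.682 − (0.012) = 0.67 V.
One LSB is 0.67 V / 4096 = 163.574 µV.
Worst-case error for round-to-nearest is half an LSB: 81.79 µV.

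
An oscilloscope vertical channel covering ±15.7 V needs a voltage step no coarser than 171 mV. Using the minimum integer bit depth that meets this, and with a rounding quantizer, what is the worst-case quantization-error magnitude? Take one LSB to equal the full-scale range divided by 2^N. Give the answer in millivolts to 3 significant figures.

61.3 mV

Range = 15.7 − (-15.7) = 31.4 V.
Required number of levels: 31.4/171 mV = 183.63; smallest N with 2^N ≥ that is 8.
LSB = 31.4 V ÷ 2^8 = 31.4/256 V = 122.66 mV.
Max error for round-to-nearest is LSB/2 = 61.3 mV.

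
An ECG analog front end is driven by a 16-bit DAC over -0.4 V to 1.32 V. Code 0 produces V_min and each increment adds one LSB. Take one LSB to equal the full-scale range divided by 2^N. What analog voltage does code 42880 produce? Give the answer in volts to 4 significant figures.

0.7254 V

Full-scale range = 1.32 V − (-0.4 V) = 1.72 V. LSB = 1.72 V / 2^16.
V_out = -0.4 + 42880 × (1.72/65536) V
      = -0.4 V + 1.12539 V = 0.725391 V.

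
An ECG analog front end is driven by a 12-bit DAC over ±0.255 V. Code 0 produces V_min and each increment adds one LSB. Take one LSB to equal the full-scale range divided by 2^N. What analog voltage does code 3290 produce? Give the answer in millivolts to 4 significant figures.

Span: 0.255 V − (-0.255 V) = 0.51 V. LSB = 0.51 V / 2^12.
V_out = -0.255 + 3290 × (0.51/4096) V
      = -0.255 + 0.409644 = 0.154644 V.

154.6 mV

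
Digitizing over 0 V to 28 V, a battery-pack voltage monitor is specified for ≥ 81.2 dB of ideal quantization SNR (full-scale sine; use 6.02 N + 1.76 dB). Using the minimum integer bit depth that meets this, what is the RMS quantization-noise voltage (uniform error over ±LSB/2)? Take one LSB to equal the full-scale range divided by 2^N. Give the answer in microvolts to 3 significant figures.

493 µV

Span = 28 V.
6.02 N + 1.76 ≥ 81.2 gives N ≥ 13.196, so the minimum integer is 14.
One LSB is 28 V / 16384 = 1.7090 mV.
RMS noise = LSB/√12 = 493 µV.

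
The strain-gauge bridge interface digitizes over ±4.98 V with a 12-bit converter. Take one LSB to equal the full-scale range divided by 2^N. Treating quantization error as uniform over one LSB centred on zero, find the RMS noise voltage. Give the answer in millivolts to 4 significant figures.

Range = 4.98 − (-4.98) = 9.96 V.
One LSB is 9.96 V / 4096 = 2.43164 mV.
V_rms = LSB/√12 = 2.43164 mV / √12 = 0.7020 mV.

0.7020 mV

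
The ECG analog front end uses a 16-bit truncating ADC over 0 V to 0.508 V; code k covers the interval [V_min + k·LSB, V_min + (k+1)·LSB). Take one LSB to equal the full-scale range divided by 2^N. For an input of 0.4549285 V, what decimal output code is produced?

Full-scale range = 0.508 V. LSB = 0.508 V / 2^16 ≈ 7.751 µV.
code = ⌊(V_in − V_min)/LSB⌋ = ⌊(V_in − V_min) × 2^16 / range⌋
     = ⌊(0.4549285 − (0)) × 65536 / 0.508⌋ = ⌊0.4549285 × 65536/0.508⌋
     = ⌊58689.359⌋ = 58689.

58689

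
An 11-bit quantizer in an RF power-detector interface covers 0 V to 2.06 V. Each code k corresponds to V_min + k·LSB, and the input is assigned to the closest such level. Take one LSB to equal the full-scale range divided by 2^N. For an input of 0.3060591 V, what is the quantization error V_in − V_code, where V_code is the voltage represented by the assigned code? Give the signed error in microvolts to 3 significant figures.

Range is 2.06 V. LSB = 2.06 V / 2^11 ≈ 1.006 mV.
(0.3060591 − (0)) / LSB = 0.3060591 × 2048/2.06 = 304.2762. Nearest integer: k = 304.
Reconstructed level: 0 + 304 × 2.06/2048 V = 0.3057812500 V.
V_in − V_code = 0.3060591 − (0.3057812500) = +278 µV.

+278 µV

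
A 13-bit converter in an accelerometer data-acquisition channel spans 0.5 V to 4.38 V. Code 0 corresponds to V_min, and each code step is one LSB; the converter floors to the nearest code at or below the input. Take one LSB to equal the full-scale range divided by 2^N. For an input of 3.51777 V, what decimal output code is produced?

Range = 4.38 − (0.5) = 3.88 V. LSB = 3.88 V / 2^13 ≈ 473.6 µV.
V_in − V_min = 3.51777 − (0.5) = 3.01777 V.
Divide by LSB: 3.01777 × 8192/3.88 = 6371.5391.
Truncating gives code 6371.

6371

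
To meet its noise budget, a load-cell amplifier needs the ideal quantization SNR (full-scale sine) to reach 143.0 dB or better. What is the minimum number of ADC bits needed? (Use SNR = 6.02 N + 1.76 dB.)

Solving 6.02 N ≥ 143.0 − 1.76: N ≥ 23.462. Round up → N = 24.

24 bits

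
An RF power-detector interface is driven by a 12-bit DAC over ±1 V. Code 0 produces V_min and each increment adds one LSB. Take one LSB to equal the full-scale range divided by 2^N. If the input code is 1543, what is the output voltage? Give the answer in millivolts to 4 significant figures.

-246.6 mV

Span: 1 V − (-1 V) = 2 V. LSB = 2 V / 2^12.
V_out = -1 + 1543 × (2/4096) V
      = -1 V + 0.753418 V = -0.246582 V.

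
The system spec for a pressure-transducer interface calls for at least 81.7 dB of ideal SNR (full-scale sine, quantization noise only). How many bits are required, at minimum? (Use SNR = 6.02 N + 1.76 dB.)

Solving 6.02 N ≥ 81.7 − 1.76: N ≥ 13.279. Round up → N = 14.

14 bits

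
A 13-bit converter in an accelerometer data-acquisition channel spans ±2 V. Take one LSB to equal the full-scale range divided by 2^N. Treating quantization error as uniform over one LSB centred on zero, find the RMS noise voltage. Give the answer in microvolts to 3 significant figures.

Span: 2 V − (-2 V) = 4 V.
Step size = 4/8192 V = 488.28 µV.
V_rms = LSB/√12 = 488.28 µV / √12 = 141 µV.

141 µV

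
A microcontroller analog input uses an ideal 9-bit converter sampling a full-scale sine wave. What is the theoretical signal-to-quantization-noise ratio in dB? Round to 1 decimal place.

Ideal quantization SNR: 6.02 × 9 + 1.76 dB = 55.9 dB.

55.9 dB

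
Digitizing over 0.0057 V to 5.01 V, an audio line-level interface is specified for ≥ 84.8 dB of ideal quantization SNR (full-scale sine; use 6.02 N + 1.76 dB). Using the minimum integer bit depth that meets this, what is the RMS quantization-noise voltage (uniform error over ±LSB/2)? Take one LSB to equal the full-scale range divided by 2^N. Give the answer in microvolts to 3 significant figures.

88.2 µV

Full-scale range = 5.01 V − (0.0057 V) = 5.0043 V.
6.02 N + 1.76 ≥ 84.8 gives N ≥ 13.794, so the minimum integer is 14.
One LSB is 5.0043 V / 16384 = 305.44 µV.
σ_q = LSB/√12 = 305.44 µV/3.4641 = 88.2 µV.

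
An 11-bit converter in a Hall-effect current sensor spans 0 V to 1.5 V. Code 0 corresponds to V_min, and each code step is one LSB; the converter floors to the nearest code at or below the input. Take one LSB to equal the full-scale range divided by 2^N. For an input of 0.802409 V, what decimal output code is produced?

Span = 1.5 V. LSB = 1.5 V / 2^11 ≈ 0.7324 mV.
code = ⌊(V_in − V_min)/LSB⌋ = ⌊(V_in − V_min) × 2^11 / range⌋
     = ⌊(0.802409 − (0)) × 2048 / 1.5⌋ = ⌊0.802409 × 2048/1.5⌋
     = ⌊1095.556⌋ = 1095.

1095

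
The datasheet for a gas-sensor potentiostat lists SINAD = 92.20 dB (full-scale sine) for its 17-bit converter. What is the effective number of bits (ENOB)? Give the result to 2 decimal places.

ENOB = (SINAD − 1.76) / 6.02 = (92.20 − 1.76) / 6.02 = 90.44 / 6.02 = 15.0233.

15.02 bits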